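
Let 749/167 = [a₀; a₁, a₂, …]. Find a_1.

749 = 4·167 + 81   →  a_0 = 4
167 = 2·81 + 5   →  a_1 = 2

2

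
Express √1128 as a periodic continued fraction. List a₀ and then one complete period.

a₀ = ⌊√1128⌋ = 33.

[33; 1, 1, 2, 2, 2, 1, 1, 66]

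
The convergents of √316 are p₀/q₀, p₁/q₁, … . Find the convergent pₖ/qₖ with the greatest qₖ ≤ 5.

71/4

√316 = [17; 1, 3, 2, 8, 2, 3, 1, 34, …] (period length 8).
Convergents:
  p_0/q_0 = 17/1
  p_1/q_1 = 18/1
  p_2/q_2 = 71/4
  p_3/q_3 = 160/9
q_2 = 4 ≤ 5 < 9 = q_3, so the answer is 71/4.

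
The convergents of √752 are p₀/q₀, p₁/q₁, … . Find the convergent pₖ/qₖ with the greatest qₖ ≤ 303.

4607/168

√752 = [27; 2, 2, 1, 2, 1, 2, 2, 54, …] (period length 8).
Convergents:
  p_0/q_0 = 27/1
  p_1/q_1 = 55/2
  p_2/q_2 = 137/5
  p_3/q_3 = 192/7
  p_4/q_4 = 521/19
  p_5/q_5 = 713/26
  p_6/q_6 = 1947/71
  p_7/q_7 = 4607/168
  p_8/q_8 = 250725/9143
q_7 = 168 ≤ 303 < 9143 = q_8, so the answer is 4607/168.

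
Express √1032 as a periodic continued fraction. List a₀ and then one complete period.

[32; 8, 64]

a₀ = ⌊√1032⌋ = 32.
With m₀=0, d₀=1 and mₖ₊₁ = dₖaₖ − mₖ, dₖ₊₁ = (n − mₖ₊₁²)/dₖ, aₖ₊₁ = ⌊(a₀+mₖ₊₁)/dₖ₊₁⌋:
  k=1: m=32, d=8, a=8
  k=2: m=32, d=1, a=64
d=1 and a=2a₀=64 at k=2, so the next step gives (m, d) = (32, 8) again — its k=1 value — and the period has length 2.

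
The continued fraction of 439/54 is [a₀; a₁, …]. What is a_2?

1

439 = 8·54 + 7   →  a_0 = 8
54 = 7·7 + 5   →  a_1 = 7
7 = 1·5 + 2   →  a_2 = 1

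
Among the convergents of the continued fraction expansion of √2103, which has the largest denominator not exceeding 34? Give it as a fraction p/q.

321/7

√2103 = [45; 1, 6, 15, 6, 1, 90, …] (period length 6).
Convergents:
  p_0/q_0 = 45/1
  p_1/q_1 = 46/1
  p_2/q_2 = 321/7
  p_3/q_3 = 4861/106
q_2 = 7 ≤ 34 < 106 = q_3, so the answer is 321/7.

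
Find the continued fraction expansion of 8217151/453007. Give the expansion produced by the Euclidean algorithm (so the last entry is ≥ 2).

8217151 = 18×453007 + 63025
453007 = 7×63025 + 11832
63025 = 5×11832 + 3865
11832 = 3×3865 + 237
3865 = 16×237 + 73
237 = 3×73 + 18
73 = 4×18 + 1
18 = 18×1 + 0  (stop)
So 8217151/453007 = [18; 7, 5, 3, 16, 3, 4, 18].

[18; 7, 5, 3, 16, 3, 4, 18]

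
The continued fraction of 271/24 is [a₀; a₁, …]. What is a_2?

271 = 11·24 + 7   →  a_0 = 11
24 = 3·7 + 3   →  a_1 = 3
7 = 2·3 + 1   →  a_2 = 2

2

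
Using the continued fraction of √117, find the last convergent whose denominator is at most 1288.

√117 = [10; 1, 4, 2, 4, 1, 20, …] (period length 6).
Convergents:
  p_0/q_0 = 10/1
  p_1/q_1 = 11/1
  p_2/q_2 = 54/5
  p_3/q_3 = 119/11
  p_4/q_4 = 530/49
  p_5/q_5 = 649/60
  p_6/q_6 = 13510/1249
  p_7/q_7 = 14159/1309
q_6 = 1249 ≤ 1288 < 1309 = q_7, so the answer is 13510/1249.

13510/1249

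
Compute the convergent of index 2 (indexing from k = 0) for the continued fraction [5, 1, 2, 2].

Using pₖ = aₖpₖ₋₁ + pₖ₋₂, qₖ = aₖqₖ₋₁ + qₖ₋₂ (with p₋₁=1, p₋₂=0, q₋₁=0, q₋₂=1):
  k=0: a=5, p=5, q=1
  k=1: a=1, p=6, q=1
  k=2: a=2, p=17, q=3

17/3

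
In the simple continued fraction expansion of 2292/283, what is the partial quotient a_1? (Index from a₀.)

10

2292 = 8·283 + 28   →  a_0 = 8
283 = 10·28 + 3   →  a_1 = 10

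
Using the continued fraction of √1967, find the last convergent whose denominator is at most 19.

754/17

√1967 = [44; 2, 1, 5, 1, 2, 88, …] (period length 6).
Convergents:
  p_0/q_0 = 44/1
  p_1/q_1 = 89/2
  p_2/q_2 = 133/3
  p_3/q_3 = 754/17
  p_4/q_4 = 887/20
q_3 = 17 ≤ 19 < 20 = q_4, so the answer is 754/17.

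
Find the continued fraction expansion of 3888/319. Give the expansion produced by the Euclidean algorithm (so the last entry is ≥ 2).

3888 = 12*319 + 60
319 = 5*60 + 19
60 = 3*19 + 3
19 = 6*3 + 1
3 = 3*1 + 0  (stop)
So 3888/319 = [12; 5, 3, 6, 3].

[12; 5, 3, 6, 3]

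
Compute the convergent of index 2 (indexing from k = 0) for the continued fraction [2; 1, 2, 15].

8/3

Using pₖ = aₖpₖ₋₁ + pₖ₋₂, qₖ = aₖqₖ₋₁ + qₖ₋₂ (with p₋₁=1, p₋₂=0, q₋₁=0, q₋₂=1):
  k=0: a=2, p=2, q=1
  k=1: a=1, p=3, q=1
  k=2: a=2, p=8, q=3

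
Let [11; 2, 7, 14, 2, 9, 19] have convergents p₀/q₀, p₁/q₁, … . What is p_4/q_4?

Using pₖ = aₖpₖ₋₁ + pₖ₋₂, qₖ = aₖqₖ₋₁ + qₖ₋₂ (with p₋₁=1, p₋₂=0, q₋₁=0, q₋₂=1):
  k=0: a=11, p=11, q=1
  k=1: a=2, p=23, q=2
  k=2: a=7, p=172, q=15
  k=3: a=14, p=2431, q=212
  k=4: a=2, p=5034, q=439

5034/439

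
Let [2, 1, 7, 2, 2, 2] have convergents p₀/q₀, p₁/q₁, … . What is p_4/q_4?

121/42

Using pₖ = aₖpₖ₋₁ + pₖ₋₂, qₖ = aₖqₖ₋₁ + qₖ₋₂ (with p₋₁=1, p₋₂=0, q₋₁=0, q₋₂=1):
  k=0: a=2, p=2, q=1
  k=1: a=1, p=3, q=1
  k=2: a=7, p=23, q=8
  k=3: a=2, p=49, q=17
  k=4: a=2, p=121, q=42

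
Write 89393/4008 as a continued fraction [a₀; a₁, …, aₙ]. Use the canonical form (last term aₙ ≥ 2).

89393 = 22*4008 + 1217
4008 = 3*1217 + 357
1217 = 3*357 + 146
357 = 2*146 + 65
146 = 2*65 + 16
65 = 4*16 + 1
16 = 16*1 + 0  (stop)
So 89393/4008 = [22; 3, 3, 2, 2, 4, 16].

[22; 3, 3, 2, 2, 4, 16]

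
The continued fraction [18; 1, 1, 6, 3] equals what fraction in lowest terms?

760/41

Fold from the inside: start with 3/1.
  6 + 1/3 = 19/3
  1 + 3/19 = 22/19
  1 + 19/22 = 41/22
  18 + 22/41 = 760/41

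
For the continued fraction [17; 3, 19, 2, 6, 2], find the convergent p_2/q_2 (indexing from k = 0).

Using pₖ = aₖpₖ₋₁ + pₖ₋₂, qₖ = aₖqₖ₋₁ + qₖ₋₂ (with p₋₁=1, p₋₂=0, q₋₁=0, q₋₂=1):
  k=0: a=17, p=17, q=1
  k=1: a=3, p=52, q=3
  k=2: a=19, p=1005, q=58

1005/58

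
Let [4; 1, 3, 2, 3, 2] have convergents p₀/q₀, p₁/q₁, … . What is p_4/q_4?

Using pₖ = aₖpₖ₋₁ + pₖ₋₂, qₖ = aₖqₖ₋₁ + qₖ₋₂ (with p₋₁=1, p₋₂=0, q₋₁=0, q₋₂=1):
  k=0: a=4, p=4, q=1
  k=1: a=1, p=5, q=1
  k=2: a=3, p=19, q=4
  k=3: a=2, p=43, q=9
  k=4: a=3, p=148, q=31

148/31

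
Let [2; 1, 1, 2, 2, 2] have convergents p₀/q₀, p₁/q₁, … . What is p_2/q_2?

Using pₖ = aₖpₖ₋₁ + pₖ₋₂, qₖ = aₖqₖ₋₁ + qₖ₋₂ (with p₋₁=1, p₋₂=0, q₋₁=0, q₋₂=1):
  k=0: a=2, p=2, q=1
  k=1: a=1, p=3, q=1
  k=2: a=1, p=5, q=2

5/2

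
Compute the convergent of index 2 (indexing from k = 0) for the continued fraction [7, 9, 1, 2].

71/10

Using pₖ = aₖpₖ₋₁ + pₖ₋₂, qₖ = aₖqₖ₋₁ + qₖ₋₂ (with p₋₁=1, p₋₂=0, q₋₁=0, q₋₂=1):
  k=0: a=7, p=7, q=1
  k=1: a=9, p=64, q=9
  k=2: a=1, p=71, q=10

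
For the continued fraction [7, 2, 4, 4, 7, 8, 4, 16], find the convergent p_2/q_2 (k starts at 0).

Using pₖ = aₖpₖ₋₁ + pₖ₋₂, qₖ = aₖqₖ₋₁ + qₖ₋₂ (with p₋₁=1, p₋₂=0, q₋₁=0, q₋₂=1):
  k=0: a=7, p=7, q=1
  k=1: a=2, p=15, q=2
  k=2: a=4, p=67, q=9

67/9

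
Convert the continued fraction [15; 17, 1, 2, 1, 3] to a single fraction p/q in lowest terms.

4005/266

Using pₖ = aₖpₖ₋₁ + pₖ₋₂ and qₖ = aₖqₖ₋₁ + qₖ₋₂:
  k=0: a=15, p=15, q=1
  k=1: a=17, p=256, q=17
  k=2: a=1, p=271, q=18
  k=3: a=2, p=798, q=53
  k=4: a=1, p=1069, q=71
  k=5: a=3, p=4005, q=266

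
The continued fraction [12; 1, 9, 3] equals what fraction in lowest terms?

400/31

Fold from the inside: start with 3/1.
  9 + 1/3 = 28/3
  1 + 3/28 = 31/28
  12 + 28/31 = 400/31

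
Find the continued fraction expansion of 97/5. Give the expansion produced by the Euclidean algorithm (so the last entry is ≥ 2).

97 = 19×5 + 2
5 = 2×2 + 1
2 = 2×1 + 0  (stop)
So 97/5 = [19; 2, 2].

[19; 2, 2]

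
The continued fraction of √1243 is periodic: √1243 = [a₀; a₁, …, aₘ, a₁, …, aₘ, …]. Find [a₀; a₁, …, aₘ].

[35; 3, 1, 9, 3, 9, 1, 3, 70]

a₀ = ⌊√1243⌋ = 35.
With m₀=0, d₀=1 and mₖ₊₁ = dₖaₖ − mₖ, dₖ₊₁ = (n − mₖ₊₁²)/dₖ, aₖ₊₁ = ⌊(a₀+mₖ₊₁)/dₖ₊₁⌋:
  k=1: m=35, d=18, a=3
  k=2: m=19, d=49, a=1
  k=3: m=30, d=7, a=9
  k=4: m=33, d=22, a=3
  k=5: m=33, d=7, a=9
  k=6: m=30, d=49, a=1
  k=7: m=19, d=18, a=3
  k=8: m=35, d=1, a=70
d=1 and a=2a₀=70 at k=8, so the next step gives (m, d) = (35, 18) again — its k=1 value — and the period has length 8.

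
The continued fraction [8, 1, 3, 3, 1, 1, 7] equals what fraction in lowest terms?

1990/227

Using pₖ = aₖpₖ₋₁ + pₖ₋₂ and qₖ = aₖqₖ₋₁ + qₖ₋₂:
  k=0: a=8, p=8, q=1
  k=1: a=1, p=9, q=1
  k=2: a=3, p=35, q=4
  k=3: a=3, p=114, q=13
  k=4: a=1, p=149, q=17
  k=5: a=1, p=263, q=30
  k=6: a=7, p=1990, q=227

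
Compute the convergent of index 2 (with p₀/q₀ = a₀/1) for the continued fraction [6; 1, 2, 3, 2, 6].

Using pₖ = aₖpₖ₋₁ + pₖ₋₂, qₖ = aₖqₖ₋₁ + qₖ₋₂ (with p₋₁=1, p₋₂=0, q₋₁=0, q₋₂=1):
  k=0: a=6, p=6, q=1
  k=1: a=1, p=7, q=1
  k=2: a=2, p=20, q=3

20/3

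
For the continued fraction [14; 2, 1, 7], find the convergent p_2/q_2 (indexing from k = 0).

43/3

Using pₖ = aₖpₖ₋₁ + pₖ₋₂, qₖ = aₖqₖ₋₁ + qₖ₋₂ (with p₋₁=1, p₋₂=0, q₋₁=0, q₋₂=1):
  k=0: a=14, p=14, q=1
  k=1: a=2, p=29, q=2
  k=2: a=1, p=43, q=3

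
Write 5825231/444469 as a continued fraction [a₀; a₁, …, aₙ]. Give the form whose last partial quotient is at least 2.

5825231 = 13×444469 + 47134
444469 = 9×47134 + 20263
47134 = 2×20263 + 6608
20263 = 3×6608 + 439
6608 = 15×439 + 23
439 = 19×23 + 2
23 = 11×2 + 1
2 = 2×1 + 0  (stop)
So 5825231/444469 = [13; 9, 2, 3, 15, 19, 11, 2].

[13; 9, 2, 3, 15, 19, 11, 2]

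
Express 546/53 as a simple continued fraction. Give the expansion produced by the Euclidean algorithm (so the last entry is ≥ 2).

546 = 10×53 + 16
53 = 3×16 + 5
16 = 3×5 + 1
5 = 5×1 + 0  (stop)
So 546/53 = [10; 3, 3, 5].

[10; 3, 3, 5]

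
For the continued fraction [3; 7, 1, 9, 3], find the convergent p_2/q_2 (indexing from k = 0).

25/8

Using pₖ = aₖpₖ₋₁ + pₖ₋₂, qₖ = aₖqₖ₋₁ + qₖ₋₂ (with p₋₁=1, p₋₂=0, q₋₁=0, q₋₂=1):
  k=0: a=3, p=3, q=1
  k=1: a=7, p=22, q=7
  k=2: a=1, p=25, q=8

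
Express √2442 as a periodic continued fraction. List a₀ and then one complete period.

[49; 2, 2, 2, 98]

a₀ = ⌊√2442⌋ = 49.
With m₀=0, d₀=1 and mₖ₊₁ = dₖaₖ − mₖ, dₖ₊₁ = (n − mₖ₊₁²)/dₖ, aₖ₊₁ = ⌊(a₀+mₖ₊₁)/dₖ₊₁⌋:
  k=1: m=49, d=41, a=2
  k=2: m=33, d=33, a=2
  k=3: m=33, d=41, a=2
  k=4: m=49, d=1, a=98
d=1 and a=2a₀=98 at k=4, so the next step gives (m, d) = (49, 41) again — its k=1 value — and the period has length 4.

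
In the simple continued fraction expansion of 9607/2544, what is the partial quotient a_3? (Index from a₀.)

9607 = 3·2544 + 1975   →  a_0 = 3
2544 = 1·1975 + 569   →  a_1 = 1
1975 = 3·569 + 268   →  a_2 = 3
569 = 2·268 + 33   →  a_3 = 2

2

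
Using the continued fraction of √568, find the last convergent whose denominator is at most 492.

√568 = [23; 1, 4, 1, 46, …] (period length 4).
Convergents:
  p_0/q_0 = 23/1
  p_1/q_1 = 24/1
  p_2/q_2 = 119/5
  p_3/q_3 = 143/6
  p_4/q_4 = 6697/281
  p_5/q_5 = 6840/287
  p_6/q_6 = 34057/1429
q_5 = 287 ≤ 492 < 1429 = q_6, so the answer is 6840/287.

6840/287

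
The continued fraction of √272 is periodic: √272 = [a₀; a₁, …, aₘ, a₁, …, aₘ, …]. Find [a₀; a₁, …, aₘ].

[16; 2, 32]

a₀ = ⌊√272⌋ = 16.
With m₀=0, d₀=1 and mₖ₊₁ = dₖaₖ − mₖ, dₖ₊₁ = (n − mₖ₊₁²)/dₖ, aₖ₊₁ = ⌊(a₀+mₖ₊₁)/dₖ₊₁⌋:
  k=1: m=16, d=16, a=2
  k=2: m=16, d=1, a=32
d=1 and a=2a₀=32 at k=2, so the next step gives (m, d) = (16, 16) again — its k=1 value — and the period has length 2.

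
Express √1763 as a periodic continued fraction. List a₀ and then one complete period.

a₀ = ⌊√1763⌋ = 41.
With m₀=0, d₀=1 and mₖ₊₁ = dₖaₖ − mₖ, dₖ₊₁ = (n − mₖ₊₁²)/dₖ, aₖ₊₁ = ⌊(a₀+mₖ₊₁)/dₖ₊₁⌋:
  k=1: m=41, d=82, a=1
  k=2: m=41, d=1, a=82
d=1 and a=2a₀=82 at k=2, so the next step gives (m, d) = (41, 82) again — its k=1 value — and the period has length 2.

[41; 1, 82]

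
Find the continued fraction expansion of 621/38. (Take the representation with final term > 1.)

[16; 2, 1, 12]

621 = 16·38 + 13
38 = 2·13 + 12
13 = 1·12 + 1
12 = 12·1 + 0  (stop)
So 621/38 = [16; 2, 1, 12].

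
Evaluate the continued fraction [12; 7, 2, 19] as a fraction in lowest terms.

3543/292

Using pₖ = aₖpₖ₋₁ + pₖ₋₂ and qₖ = aₖqₖ₋₁ + qₖ₋₂:
  k=0: a=12, p=12, q=1
  k=1: a=7, p=85, q=7
  k=2: a=2, p=182, q=15
  k=3: a=19, p=3543, q=292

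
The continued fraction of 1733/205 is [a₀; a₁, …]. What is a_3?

1

1733 = 8·205 + 93   →  a_0 = 8
205 = 2·93 + 19   →  a_1 = 2
93 = 4·19 + 17   →  a_2 = 4
19 = 1·17 + 2   →  a_3 = 1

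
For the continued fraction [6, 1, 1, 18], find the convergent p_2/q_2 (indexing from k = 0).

Using pₖ = aₖpₖ₋₁ + pₖ₋₂, qₖ = aₖqₖ₋₁ + qₖ₋₂ (with p₋₁=1, p₋₂=0, q₋₁=0, q₋₂=1):
  k=0: a=6, p=6, q=1
  k=1: a=1, p=7, q=1
  k=2: a=1, p=13, q=2

13/2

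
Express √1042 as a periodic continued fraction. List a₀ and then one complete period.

a₀ = ⌊√1042⌋ = 32.
With m₀=0, d₀=1 and mₖ₊₁ = dₖaₖ − mₖ, dₖ₊₁ = (n − mₖ₊₁²)/dₖ, aₖ₊₁ = ⌊(a₀+mₖ₊₁)/dₖ₊₁⌋:
  k=1: m=32, d=18, a=3
  k=2: m=22, d=31, a=1
  k=3: m=9, d=31, a=1
  k=4: m=22, d=18, a=3
  k=5: m=32, d=1, a=64
d=1 and a=2a₀=64 at k=5, so the next step gives (m, d) = (32, 18) again — its k=1 value — and the period has length 5.

[32; 3, 1, 1, 3, 64]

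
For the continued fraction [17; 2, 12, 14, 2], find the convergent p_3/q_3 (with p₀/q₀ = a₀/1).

Using pₖ = aₖpₖ₋₁ + pₖ₋₂, qₖ = aₖqₖ₋₁ + qₖ₋₂ (with p₋₁=1, p₋₂=0, q₋₁=0, q₋₂=1):
  k=0: a=17, p=17, q=1
  k=1: a=2, p=35, q=2
  k=2: a=12, p=437, q=25
  k=3: a=14, p=6153, q=352

6153/352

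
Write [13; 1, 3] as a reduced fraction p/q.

55/4

Fold from the inside: start with 3/1.
  1 + 1/3 = 4/3
  13 + 3/4 = 55/4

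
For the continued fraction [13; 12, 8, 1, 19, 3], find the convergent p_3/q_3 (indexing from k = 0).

Using pₖ = aₖpₖ₋₁ + pₖ₋₂, qₖ = aₖqₖ₋₁ + qₖ₋₂ (with p₋₁=1, p₋₂=0, q₋₁=0, q₋₂=1):
  k=0: a=13, p=13, q=1
  k=1: a=12, p=157, q=12
  k=2: a=8, p=1269, q=97
  k=3: a=1, p=1426, q=109

1426/109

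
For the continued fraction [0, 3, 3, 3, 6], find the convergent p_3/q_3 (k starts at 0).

Using pₖ = aₖpₖ₋₁ + pₖ₋₂, qₖ = aₖqₖ₋₁ + qₖ₋₂ (with p₋₁=1, p₋₂=0, q₋₁=0, q₋₂=1):
  k=0: a=0, p=0, q=1
  k=1: a=3, p=1, q=3
  k=2: a=3, p=3, q=10
  k=3: a=3, p=10, q=33

10/33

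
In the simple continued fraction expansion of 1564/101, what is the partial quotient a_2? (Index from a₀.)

16

1564 = 15·101 + 49   →  a_0 = 15
101 = 2·49 + 3   →  a_1 = 2
49 = 16·3 + 1   →  a_2 = 16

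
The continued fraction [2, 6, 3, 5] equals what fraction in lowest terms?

218/101

Using pₖ = aₖpₖ₋₁ + pₖ₋₂ and qₖ = aₖqₖ₋₁ + qₖ₋₂:
  k=0: a=2, p=2, q=1
  k=1: a=6, p=13, q=6
  k=2: a=3, p=41, q=19
  k=3: a=5, p=218, q=101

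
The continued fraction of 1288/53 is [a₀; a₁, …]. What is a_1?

3

1288 = 24·53 + 16   →  a_0 = 24
53 = 3·16 + 5   →  a_1 = 3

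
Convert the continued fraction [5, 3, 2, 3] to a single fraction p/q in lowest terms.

Using pₖ = aₖpₖ₋₁ + pₖ₋₂ and qₖ = aₖqₖ₋₁ + qₖ₋₂:
  k=0: a=5, p=5, q=1
  k=1: a=3, p=16, q=3
  k=2: a=2, p=37, q=7
  k=3: a=3, p=127, q=24

127/24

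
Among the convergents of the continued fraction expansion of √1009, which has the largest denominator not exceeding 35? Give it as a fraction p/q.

540/17

√1009 = [31; 1, 3, 3, 1, 62, …] (period length 5).
Convergents:
  p_0/q_0 = 31/1
  p_1/q_1 = 32/1
  p_2/q_2 = 127/4
  p_3/q_3 = 413/13
  p_4/q_4 = 540/17
  p_5/q_5 = 33893/1067
q_4 = 17 ≤ 35 < 1067 = q_5, so the answer is 540/17.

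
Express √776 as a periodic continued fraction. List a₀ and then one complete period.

[27; 1, 5, 1, 54]

a₀ = ⌊√776⌋ = 27.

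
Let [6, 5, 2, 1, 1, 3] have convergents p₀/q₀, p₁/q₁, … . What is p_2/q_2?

Using pₖ = aₖpₖ₋₁ + pₖ₋₂, qₖ = aₖqₖ₋₁ + qₖ₋₂ (with p₋₁=1, p₋₂=0, q₋₁=0, q₋₂=1):
  k=0: a=6, p=6, q=1
  k=1: a=5, p=31, q=5
  k=2: a=2, p=68, q=11

68/11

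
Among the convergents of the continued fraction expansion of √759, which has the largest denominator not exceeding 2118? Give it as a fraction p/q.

30608/1111

√759 = [27; 1, 1, 4, 1, 1, 54, …] (period length 6).
Convergents:
  p_0/q_0 = 27/1
  p_1/q_1 = 28/1
  p_2/q_2 = 55/2
  p_3/q_3 = 248/9
  p_4/q_4 = 303/11
  p_5/q_5 = 551/20
  p_6/q_6 = 30057/1091
  p_7/q_7 = 30608/1111
  p_8/q_8 = 60665/2202
q_7 = 1111 ≤ 2118 < 2202 = q_8, so the answer is 30608/1111.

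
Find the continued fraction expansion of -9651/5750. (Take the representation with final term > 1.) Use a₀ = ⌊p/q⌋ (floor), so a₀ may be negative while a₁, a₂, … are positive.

-9651 = -2*5750 + 1849
5750 = 3*1849 + 203
1849 = 9*203 + 22
203 = 9*22 + 5
22 = 4*5 + 2
5 = 2*2 + 1
2 = 2*1 + 0  (stop)
So -9651/5750 = [-2; 3, 9, 9, 4, 2, 2].

[-2; 3, 9, 9, 4, 2, 2]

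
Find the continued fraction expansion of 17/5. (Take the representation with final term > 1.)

[3; 2, 2]

17 = 3×5 + 2
5 = 2×2 + 1
2 = 2×1 + 0  (stop)
So 17/5 = [3; 2, 2].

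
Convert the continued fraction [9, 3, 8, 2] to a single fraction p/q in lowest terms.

494/53

Fold from the inside: start with 2/1.
  8 + 1/2 = 17/2
  3 + 2/17 = 53/17
  9 + 17/53 = 494/53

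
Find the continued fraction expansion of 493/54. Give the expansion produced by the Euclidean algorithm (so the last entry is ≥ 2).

[9; 7, 1, 2, 2]

493 = 9*54 + 7
54 = 7*7 + 5
7 = 1*5 + 2
5 = 2*2 + 1
2 = 2*1 + 0  (stop)
So 493/54 = [9; 7, 1, 2, 2].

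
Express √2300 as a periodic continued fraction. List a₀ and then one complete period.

[47; 1, 22, 1, 94]

a₀ = ⌊√2300⌋ = 47.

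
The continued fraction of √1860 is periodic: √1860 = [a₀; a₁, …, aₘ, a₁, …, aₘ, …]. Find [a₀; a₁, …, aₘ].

a₀ = ⌊√1860⌋ = 43.
With m₀=0, d₀=1 and mₖ₊₁ = dₖaₖ − mₖ, dₖ₊₁ = (n − mₖ₊₁²)/dₖ, aₖ₊₁ = ⌊(a₀+mₖ₊₁)/dₖ₊₁⌋:
  k=1: m=43, d=11, a=7
  k=2: m=34, d=64, a=1
  k=3: m=30, d=15, a=4
  k=4: m=30, d=64, a=1
  k=5: m=34, d=11, a=7
  k=6: m=43, d=1, a=86
d=1 and a=2a₀=86 at k=6, so the next step gives (m, d) = (43, 11) again — its k=1 value — and the period has length 6.

[43; 7, 1, 4, 1, 7, 86]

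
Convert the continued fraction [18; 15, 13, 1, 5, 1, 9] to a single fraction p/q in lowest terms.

260318/14409

Using pₖ = aₖpₖ₋₁ + pₖ₋₂ and qₖ = aₖqₖ₋₁ + qₖ₋₂:
  k=0: a=18, p=18, q=1
  k=1: a=15, p=271, q=15
  k=2: a=13, p=3541, q=196
  k=3: a=1, p=3812, q=211
  k=4: a=5, p=22601, q=1251
  k=5: a=1, p=26413, q=1462
  k=6: a=9, p=260318, q=14409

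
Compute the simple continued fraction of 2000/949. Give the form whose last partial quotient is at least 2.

2000 = 2×949 + 102
949 = 9×102 + 31
102 = 3×31 + 9
31 = 3×9 + 4
9 = 2×4 + 1
4 = 4×1 + 0  (stop)
So 2000/949 = [2; 9, 3, 3, 2, 4].

[2; 9, 3, 3, 2, 4]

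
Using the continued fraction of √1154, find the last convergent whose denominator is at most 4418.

78506/2311

√1154 = [33; 1, 32, 1, 66, …] (period length 4).
Convergents:
  p_0/q_0 = 33/1
  p_1/q_1 = 34/1
  p_2/q_2 = 1121/33
  p_3/q_3 = 1155/34
  p_4/q_4 = 77351/2277
  p_5/q_5 = 78506/2311
  p_6/q_6 = 2589543/76229
q_5 = 2311 ≤ 4418 < 76229 = q_6, so the answer is 78506/2311.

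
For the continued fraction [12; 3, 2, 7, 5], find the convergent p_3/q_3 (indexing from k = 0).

639/52

Using pₖ = aₖpₖ₋₁ + pₖ₋₂, qₖ = aₖqₖ₋₁ + qₖ₋₂ (with p₋₁=1, p₋₂=0, q₋₁=0, q₋₂=1):
  k=0: a=12, p=12, q=1
  k=1: a=3, p=37, q=3
  k=2: a=2, p=86, q=7
  k=3: a=7, p=639, q=52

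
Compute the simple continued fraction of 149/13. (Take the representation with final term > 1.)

149 = 11*13 + 6
13 = 2*6 + 1
6 = 6*1 + 0  (stop)
So 149/13 = [11; 2, 6].

[11; 2, 6]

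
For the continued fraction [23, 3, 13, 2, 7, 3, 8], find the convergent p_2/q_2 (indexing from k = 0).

933/40

Using pₖ = aₖpₖ₋₁ + pₖ₋₂, qₖ = aₖqₖ₋₁ + qₖ₋₂ (with p₋₁=1, p₋₂=0, q₋₁=0, q₋₂=1):
  k=0: a=23, p=23, q=1
  k=1: a=3, p=70, q=3
  k=2: a=13, p=933, q=40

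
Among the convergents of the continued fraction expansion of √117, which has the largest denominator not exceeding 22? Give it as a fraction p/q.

119/11

√117 = [10; 1, 4, 2, 4, 1, 20, …] (period length 6).
Convergents:
  p_0/q_0 = 10/1
  p_1/q_1 = 11/1
  p_2/q_2 = 54/5
  p_3/q_3 = 119/11
  p_4/q_4 = 530/49
q_3 = 11 ≤ 22 < 49 = q_4, so the answer is 119/11.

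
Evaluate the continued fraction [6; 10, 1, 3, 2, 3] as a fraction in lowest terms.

2035/334

Fold from the inside: start with 3/1.
  2 + 1/3 = 7/3
  3 + 3/7 = 24/7
  1 + 7/24 = 31/24
  10 + 24/31 = 334/31
  6 + 31/334 = 2035/334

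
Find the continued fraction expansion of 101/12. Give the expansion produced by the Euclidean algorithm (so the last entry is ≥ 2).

[8; 2, 2, 2]

101 = 8·12 + 5
12 = 2·5 + 2
5 = 2·2 + 1
2 = 2·1 + 0  (stop)
So 101/12 = [8; 2, 2, 2].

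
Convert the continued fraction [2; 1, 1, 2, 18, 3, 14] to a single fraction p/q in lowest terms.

Using pₖ = aₖpₖ₋₁ + pₖ₋₂ and qₖ = aₖqₖ₋₁ + qₖ₋₂:
  k=0: a=2, p=2, q=1
  k=1: a=1, p=3, q=1
  k=2: a=1, p=5, q=2
  k=3: a=2, p=13, q=5
  k=4: a=18, p=239, q=92
  k=5: a=3, p=730, q=281
  k=6: a=14, p=10459, q=4026

10459/4026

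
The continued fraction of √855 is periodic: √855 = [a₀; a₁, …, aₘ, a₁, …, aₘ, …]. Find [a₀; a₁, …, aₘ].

a₀ = ⌊√855⌋ = 29.
With m₀=0, d₀=1 and mₖ₊₁ = dₖaₖ − mₖ, dₖ₊₁ = (n − mₖ₊₁²)/dₖ, aₖ₊₁ = ⌊(a₀+mₖ₊₁)/dₖ₊₁⌋:
  k=1: m=29, d=14, a=4
  k=2: m=27, d=9, a=6
  k=3: m=27, d=14, a=4
  k=4: m=29, d=1, a=58
d=1 and a=2a₀=58 at k=4, so the next step gives (m, d) = (29, 14) again — its k=1 value — and the period has length 4.

[29; 4, 6, 4, 58]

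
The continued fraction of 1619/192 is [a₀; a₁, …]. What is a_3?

1619 = 8·192 + 83   →  a_0 = 8
192 = 2·83 + 26   →  a_1 = 2
83 = 3·26 + 5   →  a_2 = 3
26 = 5·5 + 1   →  a_3 = 5

5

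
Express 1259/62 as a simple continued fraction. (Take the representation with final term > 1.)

1259 = 20·62 + 19
62 = 3·19 + 5
19 = 3·5 + 4
5 = 1·4 + 1
4 = 4·1 + 0  (stop)
So 1259/62 = [20; 3, 3, 1, 4].

[20; 3, 3, 1, 4]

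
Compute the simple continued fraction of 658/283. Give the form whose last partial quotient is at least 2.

658 = 2*283 + 92
283 = 3*92 + 7
92 = 13*7 + 1
7 = 7*1 + 0  (stop)
So 658/283 = [2; 3, 13, 7].

[2; 3, 13, 7]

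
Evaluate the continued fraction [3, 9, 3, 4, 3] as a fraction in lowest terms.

1215/391

Using pₖ = aₖpₖ₋₁ + pₖ₋₂ and qₖ = aₖqₖ₋₁ + qₖ₋₂:
  k=0: a=3, p=3, q=1
  k=1: a=9, p=28, q=9
  k=2: a=3, p=87, q=28
  k=3: a=4, p=376, q=121
  k=4: a=3, p=1215, q=391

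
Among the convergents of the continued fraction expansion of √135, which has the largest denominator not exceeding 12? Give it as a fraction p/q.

93/8

√135 = [11; 1, 1, 1, 1, 1, 1, 1, 22, …] (period length 8).
Convergents:
  p_0/q_0 = 11/1
  p_1/q_1 = 12/1
  p_2/q_2 = 23/2
  p_3/q_3 = 35/3
  p_4/q_4 = 58/5
  p_5/q_5 = 93/8
  p_6/q_6 = 151/13
q_5 = 8 ≤ 12 < 13 = q_6, so the answer is 93/8.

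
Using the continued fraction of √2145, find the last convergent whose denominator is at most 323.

√2145 = [46; 3, 5, 2, 5, 3, 92, …] (period length 6).
Convergents:
  p_0/q_0 = 46/1
  p_1/q_1 = 139/3
  p_2/q_2 = 741/16
  p_3/q_3 = 1621/35
  p_4/q_4 = 8846/191
  p_5/q_5 = 28159/608
q_4 = 191 ≤ 323 < 608 = q_5, so the answer is 8846/191.

8846/191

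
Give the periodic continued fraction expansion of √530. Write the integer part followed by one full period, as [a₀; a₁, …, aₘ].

[23; 46]

a₀ = ⌊√530⌋ = 23.
With m₀=0, d₀=1 and mₖ₊₁ = dₖaₖ − mₖ, dₖ₊₁ = (n − mₖ₊₁²)/dₖ, aₖ₊₁ = ⌊(a₀+mₖ₊₁)/dₖ₊₁⌋:
  k=1: m=23, d=1, a=46
d=1 and a=2a₀=46 at k=1, so the next step gives (m, d) = (23, 1) again — its k=1 value — and the period has length 1.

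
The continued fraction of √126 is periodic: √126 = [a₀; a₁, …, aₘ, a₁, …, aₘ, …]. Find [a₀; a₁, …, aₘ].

[11; 4, 2, 4, 22]

a₀ = ⌊√126⌋ = 11.
With m₀=0, d₀=1 and mₖ₊₁ = dₖaₖ − mₖ, dₖ₊₁ = (n − mₖ₊₁²)/dₖ, aₖ₊₁ = ⌊(a₀+mₖ₊₁)/dₖ₊₁⌋:
  k=1: m=11, d=5, a=4
  k=2: m=9, d=9, a=2
  k=3: m=9, d=5, a=4
  k=4: m=11, d=1, a=22
d=1 and a=2a₀=22 at k=4, so the next step gives (m, d) = (11, 5) again — its k=1 value — and the period has length 4.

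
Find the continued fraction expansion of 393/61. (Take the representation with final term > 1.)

393 = 6·61 + 27
61 = 2·27 + 7
27 = 3·7 + 6
7 = 1·6 + 1
6 = 6·1 + 0  (stop)
So 393/61 = [6; 2, 3, 1, 6].

[6; 2, 3, 1, 6]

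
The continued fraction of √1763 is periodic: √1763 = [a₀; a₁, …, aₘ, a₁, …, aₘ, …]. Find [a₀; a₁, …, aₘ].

[41; 1, 82]

a₀ = ⌊√1763⌋ = 41.
With m₀=0, d₀=1 and mₖ₊₁ = dₖaₖ − mₖ, dₖ₊₁ = (n − mₖ₊₁²)/dₖ, aₖ₊₁ = ⌊(a₀+mₖ₊₁)/dₖ₊₁⌋:
  k=1: m=41, d=82, a=1
  k=2: m=41, d=1, a=82
d=1 and a=2a₀=82 at k=2, so the next step gives (m, d) = (41, 82) again — its k=1 value — and the period has length 2.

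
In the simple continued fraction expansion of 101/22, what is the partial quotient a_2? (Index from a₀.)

1

101 = 4·22 + 13   →  a_0 = 4
22 = 1·13 + 9   →  a_1 = 1
13 = 1·9 + 4   →  a_2 = 1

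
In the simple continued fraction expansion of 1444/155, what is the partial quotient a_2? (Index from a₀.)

6

1444 = 9·155 + 49   →  a_0 = 9
155 = 3·49 + 8   →  a_1 = 3
49 = 6·8 + 1   →  a_2 = 6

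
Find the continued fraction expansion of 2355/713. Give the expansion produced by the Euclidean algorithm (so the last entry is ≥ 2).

2355 = 3×713 + 216
713 = 3×216 + 65
216 = 3×65 + 21
65 = 3×21 + 2
21 = 10×2 + 1
2 = 2×1 + 0  (stop)
So 2355/713 = [3; 3, 3, 3, 10, 2].

[3; 3, 3, 3, 10, 2]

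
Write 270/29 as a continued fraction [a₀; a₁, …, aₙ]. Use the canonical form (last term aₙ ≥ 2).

[9; 3, 4, 2]

270 = 9*29 + 9
29 = 3*9 + 2
9 = 4*2 + 1
2 = 2*1 + 0  (stop)
So 270/29 = [9; 3, 4, 2].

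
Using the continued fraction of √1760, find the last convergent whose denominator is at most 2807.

73962/1763

√1760 = [41; 1, 19, 1, 82, …] (period length 4).
Convergents:
  p_0/q_0 = 41/1
  p_1/q_1 = 42/1
  p_2/q_2 = 839/20
  p_3/q_3 = 881/21
  p_4/q_4 = 73081/1742
  p_5/q_5 = 73962/1763
  p_6/q_6 = 1478359/35239
q_5 = 1763 ≤ 2807 < 35239 = q_6, so the answer is 73962/1763.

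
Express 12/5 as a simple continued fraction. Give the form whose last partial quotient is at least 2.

[2; 2, 2]

12 = 2*5 + 2
5 = 2*2 + 1
2 = 2*1 + 0  (stop)
So 12/5 = [2; 2, 2].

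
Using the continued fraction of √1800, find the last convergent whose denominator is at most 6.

212/5

√1800 = [42; 2, 2, 1, 8, 1, 2, 2, 84, …] (period length 8).
Convergents:
  p_0/q_0 = 42/1
  p_1/q_1 = 85/2
  p_2/q_2 = 212/5
  p_3/q_3 = 297/7
q_2 = 5 ≤ 6 < 7 = q_3, so the answer is 212/5.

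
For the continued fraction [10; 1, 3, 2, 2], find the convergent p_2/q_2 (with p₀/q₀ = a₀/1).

Using pₖ = aₖpₖ₋₁ + pₖ₋₂, qₖ = aₖqₖ₋₁ + qₖ₋₂ (with p₋₁=1, p₋₂=0, q₋₁=0, q₋₂=1):
  k=0: a=10, p=10, q=1
  k=1: a=1, p=11, q=1
  k=2: a=3, p=43, q=4

43/4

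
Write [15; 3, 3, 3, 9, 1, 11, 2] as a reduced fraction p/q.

Fold from the inside: start with 2/1.
  11 + 1/2 = 23/2
  1 + 2/23 = 25/23
  9 + 23/25 = 248/25
  3 + 25/248 = 769/248
  3 + 248/769 = 2555/769
  3 + 769/2555 = 8434/2555
  15 + 2555/8434 = 129065/8434

129065/8434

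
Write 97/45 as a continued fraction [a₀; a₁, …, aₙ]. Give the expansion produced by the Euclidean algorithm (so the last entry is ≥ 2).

97 = 2×45 + 7
45 = 6×7 + 3
7 = 2×3 + 1
3 = 3×1 + 0  (stop)
So 97/45 = [2; 6, 2, 3].

[2; 6, 2, 3]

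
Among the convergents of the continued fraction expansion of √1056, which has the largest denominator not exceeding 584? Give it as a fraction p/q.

8449/260

√1056 = [32; 2, 64, …] (period length 2).
Convergents:
  p_0/q_0 = 32/1
  p_1/q_1 = 65/2
  p_2/q_2 = 4192/129
  p_3/q_3 = 8449/260
  p_4/q_4 = 544928/16769
q_3 = 260 ≤ 584 < 16769 = q_4, so the answer is 8449/260.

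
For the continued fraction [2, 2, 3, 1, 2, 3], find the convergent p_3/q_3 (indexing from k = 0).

22/9

Using pₖ = aₖpₖ₋₁ + pₖ₋₂, qₖ = aₖqₖ₋₁ + qₖ₋₂ (with p₋₁=1, p₋₂=0, q₋₁=0, q₋₂=1):
  k=0: a=2, p=2, q=1
  k=1: a=2, p=5, q=2
  k=2: a=3, p=17, q=7
  k=3: a=1, p=22, q=9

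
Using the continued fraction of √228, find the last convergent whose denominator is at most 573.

√228 = [15; 10, 30, …] (period length 2).
Convergents:
  p_0/q_0 = 15/1
  p_1/q_1 = 151/10
  p_2/q_2 = 4545/301
  p_3/q_3 = 45601/3020
q_2 = 301 ≤ 573 < 3020 = q_3, so the answer is 4545/301.

4545/301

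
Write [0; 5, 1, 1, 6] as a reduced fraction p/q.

13/72

Using pₖ = aₖpₖ₋₁ + pₖ₋₂ and qₖ = aₖqₖ₋₁ + qₖ₋₂:
  k=0: a=0, p=0, q=1
  k=1: a=5, p=1, q=5
  k=2: a=1, p=1, q=6
  k=3: a=1, p=2, q=11
  k=4: a=6, p=13, q=72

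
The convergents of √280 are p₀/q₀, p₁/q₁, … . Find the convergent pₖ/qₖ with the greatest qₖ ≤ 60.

251/15

√280 = [16; 1, 2, 1, 2, 1, 32, …] (period length 6).
Convergents:
  p_0/q_0 = 16/1
  p_1/q_1 = 17/1
  p_2/q_2 = 50/3
  p_3/q_3 = 67/4
  p_4/q_4 = 184/11
  p_5/q_5 = 251/15
  p_6/q_6 = 8216/491
q_5 = 15 ≤ 60 < 491 = q_6, so the answer is 251/15.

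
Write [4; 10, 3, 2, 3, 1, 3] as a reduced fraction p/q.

Fold from the inside: start with 3/1.
  1 + 1/3 = 4/3
  3 + 3/4 = 15/4
  2 + 4/15 = 34/15
  3 + 15/34 = 117/34
  10 + 34/117 = 1204/117
  4 + 117/1204 = 4933/1204

4933/1204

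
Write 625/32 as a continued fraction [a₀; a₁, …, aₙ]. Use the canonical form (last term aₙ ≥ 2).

[19; 1, 1, 7, 2]

625 = 19×32 + 17
32 = 1×17 + 15
17 = 1×15 + 2
15 = 7×2 + 1
2 = 2×1 + 0  (stop)
So 625/32 = [19; 1, 1, 7, 2].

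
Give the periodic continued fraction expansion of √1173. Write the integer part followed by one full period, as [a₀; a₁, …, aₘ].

a₀ = ⌊√1173⌋ = 34.

[34; 4, 68]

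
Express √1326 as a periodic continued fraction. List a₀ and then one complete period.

a₀ = ⌊√1326⌋ = 36.
With m₀=0, d₀=1 and mₖ₊₁ = dₖaₖ − mₖ, dₖ₊₁ = (n − mₖ₊₁²)/dₖ, aₖ₊₁ = ⌊(a₀+mₖ₊₁)/dₖ₊₁⌋:
  k=1: m=36, d=30, a=2
  k=2: m=24, d=25, a=2
  k=3: m=26, d=26, a=2
  k=4: m=26, d=25, a=2
  k=5: m=24, d=30, a=2
  k=6: m=36, d=1, a=72
d=1 and a=2a₀=72 at k=6, so the next step gives (m, d) = (36, 30) again — its k=1 value — and the period has length 6.

[36; 2, 2, 2, 2, 2, 72]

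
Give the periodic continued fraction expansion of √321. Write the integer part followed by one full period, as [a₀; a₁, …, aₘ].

[17; 1, 10, 1, 34]

a₀ = ⌊√321⌋ = 17.
With m₀=0, d₀=1 and mₖ₊₁ = dₖaₖ − mₖ, dₖ₊₁ = (n − mₖ₊₁²)/dₖ, aₖ₊₁ = ⌊(a₀+mₖ₊₁)/dₖ₊₁⌋:
  k=1: m=17, d=32, a=1
  k=2: m=15, d=3, a=10
  k=3: m=15, d=32, a=1
  k=4: m=17, d=1, a=34
d=1 and a=2a₀=34 at k=4, so the next step gives (m, d) = (17, 32) again — its k=1 value — and the period has length 4.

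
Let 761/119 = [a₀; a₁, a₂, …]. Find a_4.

761 = 6·119 + 47   →  a_0 = 6
119 = 2·47 + 25   →  a_1 = 2
47 = 1·25 + 22   →  a_2 = 1
25 = 1·22 + 3   →  a_3 = 1
22 = 7·3 + 1   →  a_4 = 7

7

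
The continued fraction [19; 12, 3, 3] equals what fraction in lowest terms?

Fold from the inside: start with 3/1.
  3 + 1/3 = 10/3
  12 + 3/10 = 123/10
  19 + 10/123 = 2347/123

2347/123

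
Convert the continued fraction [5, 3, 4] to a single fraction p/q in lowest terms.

Using pₖ = aₖpₖ₋₁ + pₖ₋₂ and qₖ = aₖqₖ₋₁ + qₖ₋₂:
  k=0: a=5, p=5, q=1
  k=1: a=3, p=16, q=3
  k=2: a=4, p=69, q=13

69/13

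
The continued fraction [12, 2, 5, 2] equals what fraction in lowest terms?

299/24

Using pₖ = aₖpₖ₋₁ + pₖ₋₂ and qₖ = aₖqₖ₋₁ + qₖ₋₂:
  k=0: a=12, p=12, q=1
  k=1: a=2, p=25, q=2
  k=2: a=5, p=137, q=11
  k=3: a=2, p=299, q=24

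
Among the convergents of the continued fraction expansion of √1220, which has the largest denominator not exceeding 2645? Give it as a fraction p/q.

√1220 = [34; 1, 12, 1, 68, …] (period length 4).
Convergents:
  p_0/q_0 = 34/1
  p_1/q_1 = 35/1
  p_2/q_2 = 454/13
  p_3/q_3 = 489/14
  p_4/q_4 = 33706/965
  p_5/q_5 = 34195/979
  p_6/q_6 = 444046/12713
q_5 = 979 ≤ 2645 < 12713 = q_6, so the answer is 34195/979.

34195/979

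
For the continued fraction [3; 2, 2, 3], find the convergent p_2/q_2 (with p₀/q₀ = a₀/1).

17/5

Using pₖ = aₖpₖ₋₁ + pₖ₋₂, qₖ = aₖqₖ₋₁ + qₖ₋₂ (with p₋₁=1, p₋₂=0, q₋₁=0, q₋₂=1):
  k=0: a=3, p=3, q=1
  k=1: a=2, p=7, q=2
  k=2: a=2, p=17, q=5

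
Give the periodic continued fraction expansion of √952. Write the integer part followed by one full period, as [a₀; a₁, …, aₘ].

a₀ = ⌊√952⌋ = 30.
With m₀=0, d₀=1 and mₖ₊₁ = dₖaₖ − mₖ, dₖ₊₁ = (n − mₖ₊₁²)/dₖ, aₖ₊₁ = ⌊(a₀+mₖ₊₁)/dₖ₊₁⌋:
  k=1: m=30, d=52, a=1
  k=2: m=22, d=9, a=5
  k=3: m=23, d=47, a=1
  k=4: m=24, d=8, a=6
  k=5: m=24, d=47, a=1
  k=6: m=23, d=9, a=5
  k=7: m=22, d=52, a=1
  k=8: m=30, d=1, a=60
d=1 and a=2a₀=60 at k=8, so the next step gives (m, d) = (30, 52) again — its k=1 value — and the period has length 8.

[30; 1, 5, 1, 6, 1, 5, 1, 60]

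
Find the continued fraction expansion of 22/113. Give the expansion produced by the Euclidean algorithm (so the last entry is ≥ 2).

22 = 0*113 + 22
113 = 5*22 + 3
22 = 7*3 + 1
3 = 3*1 + 0  (stop)
So 22/113 = [0; 5, 7, 3].

[0; 5, 7, 3]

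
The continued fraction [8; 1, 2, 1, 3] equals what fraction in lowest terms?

Using pₖ = aₖpₖ₋₁ + pₖ₋₂ and qₖ = aₖqₖ₋₁ + qₖ₋₂:
  k=0: a=8, p=8, q=1
  k=1: a=1, p=9, q=1
  k=2: a=2, p=26, q=3
  k=3: a=1, p=35, q=4
  k=4: a=3, p=131, q=15

131/15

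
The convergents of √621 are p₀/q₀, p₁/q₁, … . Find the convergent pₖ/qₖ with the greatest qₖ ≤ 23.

299/12

√621 = [24; 1, 11, 2, 11, 1, 48, …] (period length 6).
Convergents:
  p_0/q_0 = 24/1
  p_1/q_1 = 25/1
  p_2/q_2 = 299/12
  p_3/q_3 = 623/25
q_2 = 12 ≤ 23 < 25 = q_3, so the answer is 299/12.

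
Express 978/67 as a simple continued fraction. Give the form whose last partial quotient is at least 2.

[14; 1, 1, 2, 13]

978 = 14·67 + 40
67 = 1·40 + 27
40 = 1·27 + 13
27 = 2·13 + 1
13 = 13·1 + 0  (stop)
So 978/67 = [14; 1, 1, 2, 13].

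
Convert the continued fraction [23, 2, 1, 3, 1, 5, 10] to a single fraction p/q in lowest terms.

19247/824

Fold from the inside: start with 10/1.
  5 + 1/10 = 51/10
  1 + 10/51 = 61/51
  3 + 51/61 = 234/61
  1 + 61/234 = 295/234
  2 + 234/295 = 824/295
  23 + 295/824 = 19247/824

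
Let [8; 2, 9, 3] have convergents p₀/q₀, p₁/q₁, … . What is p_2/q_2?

161/19

Using pₖ = aₖpₖ₋₁ + pₖ₋₂, qₖ = aₖqₖ₋₁ + qₖ₋₂ (with p₋₁=1, p₋₂=0, q₋₁=0, q₋₂=1):
  k=0: a=8, p=8, q=1
  k=1: a=2, p=17, q=2
  k=2: a=9, p=161, q=19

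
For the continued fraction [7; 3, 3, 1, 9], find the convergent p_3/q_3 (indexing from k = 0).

95/13

Using pₖ = aₖpₖ₋₁ + pₖ₋₂, qₖ = aₖqₖ₋₁ + qₖ₋₂ (with p₋₁=1, p₋₂=0, q₋₁=0, q₋₂=1):
  k=0: a=7, p=7, q=1
  k=1: a=3, p=22, q=3
  k=2: a=3, p=73, q=10
  k=3: a=1, p=95, q=13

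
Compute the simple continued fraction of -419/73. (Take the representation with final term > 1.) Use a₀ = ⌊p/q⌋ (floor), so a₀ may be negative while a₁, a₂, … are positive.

[-6; 3, 1, 5, 3]

-419 = -6×73 + 19
73 = 3×19 + 16
19 = 1×16 + 3
16 = 5×3 + 1
3 = 3×1 + 0  (stop)
So -419/73 = [-6; 3, 1, 5, 3].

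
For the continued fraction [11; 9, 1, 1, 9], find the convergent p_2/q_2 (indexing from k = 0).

111/10

Using pₖ = aₖpₖ₋₁ + pₖ₋₂, qₖ = aₖqₖ₋₁ + qₖ₋₂ (with p₋₁=1, p₋₂=0, q₋₁=0, q₋₂=1):
  k=0: a=11, p=11, q=1
  k=1: a=9, p=100, q=9
  k=2: a=1, p=111, q=10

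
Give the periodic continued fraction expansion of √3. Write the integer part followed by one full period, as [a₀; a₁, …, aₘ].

[1; 1, 2]

a₀ = ⌊√3⌋ = 1.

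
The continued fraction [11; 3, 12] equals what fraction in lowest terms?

Fold from the inside: start with 12/1.
  3 + 1/12 = 37/12
  11 + 12/37 = 419/37

419/37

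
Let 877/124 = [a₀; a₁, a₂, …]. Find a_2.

1

877 = 7·124 + 9   →  a_0 = 7
124 = 13·9 + 7   →  a_1 = 13
9 = 1·7 + 2   →  a_2 = 1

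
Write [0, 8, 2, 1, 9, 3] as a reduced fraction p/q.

Using pₖ = aₖpₖ₋₁ + pₖ₋₂ and qₖ = aₖqₖ₋₁ + qₖ₋₂:
  k=0: a=0, p=0, q=1
  k=1: a=8, p=1, q=8
  k=2: a=2, p=2, q=17
  k=3: a=1, p=3, q=25
  k=4: a=9, p=29, q=242
  k=5: a=3, p=90, q=751

90/751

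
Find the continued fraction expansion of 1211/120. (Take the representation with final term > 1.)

1211 = 10*120 + 11
120 = 10*11 + 10
11 = 1*10 + 1
10 = 10*1 + 0  (stop)
So 1211/120 = [10; 10, 1, 10].

[10; 10, 1, 10]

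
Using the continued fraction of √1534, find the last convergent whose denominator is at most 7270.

√1534 = [39; 6, 78, …] (period length 2).
Convergents:
  p_0/q_0 = 39/1
  p_1/q_1 = 235/6
  p_2/q_2 = 18369/469
  p_3/q_3 = 110449/2820
  p_4/q_4 = 8633391/220429
q_3 = 2820 ≤ 7270 < 220429 = q_4, so the answer is 110449/2820.

110449/2820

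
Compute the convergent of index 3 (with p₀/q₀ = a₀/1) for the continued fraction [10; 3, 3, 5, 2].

546/53

Using pₖ = aₖpₖ₋₁ + pₖ₋₂, qₖ = aₖqₖ₋₁ + qₖ₋₂ (with p₋₁=1, p₋₂=0, q₋₁=0, q₋₂=1):
  k=0: a=10, p=10, q=1
  k=1: a=3, p=31, q=3
  k=2: a=3, p=103, q=10
  k=3: a=5, p=546, q=53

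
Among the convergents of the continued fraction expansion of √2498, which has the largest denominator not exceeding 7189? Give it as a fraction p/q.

√2498 = [49; 1, 48, 1, 98, …] (period length 4).
Convergents:
  p_0/q_0 = 49/1
  p_1/q_1 = 50/1
  p_2/q_2 = 2449/49
  p_3/q_3 = 2499/50
  p_4/q_4 = 247351/4949
  p_5/q_5 = 249850/4999
  p_6/q_6 = 12240151/244901
q_5 = 4999 ≤ 7189 < 244901 = q_6, so the answer is 249850/4999.

249850/4999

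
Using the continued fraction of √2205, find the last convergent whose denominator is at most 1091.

√2205 = [46; 1, 22, 2, 22, 1, 92, …] (period length 6).
Convergents:
  p_0/q_0 = 46/1
  p_1/q_1 = 47/1
  p_2/q_2 = 1080/23
  p_3/q_3 = 2207/47
  p_4/q_4 = 49634/1057
  p_5/q_5 = 51841/1104
q_4 = 1057 ≤ 1091 < 1104 = q_5, so the answer is 49634/1057.

49634/1057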